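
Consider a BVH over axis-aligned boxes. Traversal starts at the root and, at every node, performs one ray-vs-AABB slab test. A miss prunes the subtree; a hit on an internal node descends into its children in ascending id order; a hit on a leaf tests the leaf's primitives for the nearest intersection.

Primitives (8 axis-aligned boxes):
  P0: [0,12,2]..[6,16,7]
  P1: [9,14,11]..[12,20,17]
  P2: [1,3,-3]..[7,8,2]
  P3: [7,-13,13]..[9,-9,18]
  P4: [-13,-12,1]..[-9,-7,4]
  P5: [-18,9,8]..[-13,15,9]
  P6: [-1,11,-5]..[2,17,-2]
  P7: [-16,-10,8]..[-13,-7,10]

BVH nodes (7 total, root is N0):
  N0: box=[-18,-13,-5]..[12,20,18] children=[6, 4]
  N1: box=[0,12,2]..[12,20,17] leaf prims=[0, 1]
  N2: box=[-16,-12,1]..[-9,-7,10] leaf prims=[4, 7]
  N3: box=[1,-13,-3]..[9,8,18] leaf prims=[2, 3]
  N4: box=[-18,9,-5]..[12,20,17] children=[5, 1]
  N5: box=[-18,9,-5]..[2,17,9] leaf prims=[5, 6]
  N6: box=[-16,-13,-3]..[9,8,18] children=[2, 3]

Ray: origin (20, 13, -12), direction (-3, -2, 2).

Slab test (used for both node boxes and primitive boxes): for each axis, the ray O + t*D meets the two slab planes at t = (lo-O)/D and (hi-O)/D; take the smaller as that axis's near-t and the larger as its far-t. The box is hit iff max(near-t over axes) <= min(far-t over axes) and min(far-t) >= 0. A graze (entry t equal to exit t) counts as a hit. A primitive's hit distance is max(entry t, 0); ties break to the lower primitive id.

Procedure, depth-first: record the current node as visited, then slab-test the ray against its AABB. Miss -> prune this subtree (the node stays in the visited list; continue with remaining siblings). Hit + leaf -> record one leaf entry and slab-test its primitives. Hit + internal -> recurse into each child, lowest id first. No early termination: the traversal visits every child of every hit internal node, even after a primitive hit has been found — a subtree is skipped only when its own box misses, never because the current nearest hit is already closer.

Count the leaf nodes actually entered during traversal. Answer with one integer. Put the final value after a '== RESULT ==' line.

Trace the traversal:
N0 x:[8/3,38/3] y:[-7/2,13] z:[7/2,15] -> hit [7/2,38/3], descend [4, 6]
  N4 x:[8/3,38/3] y:[-7/2,2] z:[7/2,29/2] -> miss, prune
  N6 x:[11/3,12] y:[5/2,13] z:[9/2,15] -> hit [9/2,12], descend [2, 3]
    N2 x:[29/3,12] y:[10,25/2] z:[13/2,11] -> hit [10,11] leaf, test {P4(miss), P7@t=11}
    N3 x:[11/3,19/3] y:[5/2,13] z:[9/2,15] -> hit [9/2,19/3] leaf, test {P2@t=9/2, P3(miss)}

order=[0, 4, 6, 2, 3]  |boxes|=5  |leaves|=2  hit=P2

== RESULT ==
2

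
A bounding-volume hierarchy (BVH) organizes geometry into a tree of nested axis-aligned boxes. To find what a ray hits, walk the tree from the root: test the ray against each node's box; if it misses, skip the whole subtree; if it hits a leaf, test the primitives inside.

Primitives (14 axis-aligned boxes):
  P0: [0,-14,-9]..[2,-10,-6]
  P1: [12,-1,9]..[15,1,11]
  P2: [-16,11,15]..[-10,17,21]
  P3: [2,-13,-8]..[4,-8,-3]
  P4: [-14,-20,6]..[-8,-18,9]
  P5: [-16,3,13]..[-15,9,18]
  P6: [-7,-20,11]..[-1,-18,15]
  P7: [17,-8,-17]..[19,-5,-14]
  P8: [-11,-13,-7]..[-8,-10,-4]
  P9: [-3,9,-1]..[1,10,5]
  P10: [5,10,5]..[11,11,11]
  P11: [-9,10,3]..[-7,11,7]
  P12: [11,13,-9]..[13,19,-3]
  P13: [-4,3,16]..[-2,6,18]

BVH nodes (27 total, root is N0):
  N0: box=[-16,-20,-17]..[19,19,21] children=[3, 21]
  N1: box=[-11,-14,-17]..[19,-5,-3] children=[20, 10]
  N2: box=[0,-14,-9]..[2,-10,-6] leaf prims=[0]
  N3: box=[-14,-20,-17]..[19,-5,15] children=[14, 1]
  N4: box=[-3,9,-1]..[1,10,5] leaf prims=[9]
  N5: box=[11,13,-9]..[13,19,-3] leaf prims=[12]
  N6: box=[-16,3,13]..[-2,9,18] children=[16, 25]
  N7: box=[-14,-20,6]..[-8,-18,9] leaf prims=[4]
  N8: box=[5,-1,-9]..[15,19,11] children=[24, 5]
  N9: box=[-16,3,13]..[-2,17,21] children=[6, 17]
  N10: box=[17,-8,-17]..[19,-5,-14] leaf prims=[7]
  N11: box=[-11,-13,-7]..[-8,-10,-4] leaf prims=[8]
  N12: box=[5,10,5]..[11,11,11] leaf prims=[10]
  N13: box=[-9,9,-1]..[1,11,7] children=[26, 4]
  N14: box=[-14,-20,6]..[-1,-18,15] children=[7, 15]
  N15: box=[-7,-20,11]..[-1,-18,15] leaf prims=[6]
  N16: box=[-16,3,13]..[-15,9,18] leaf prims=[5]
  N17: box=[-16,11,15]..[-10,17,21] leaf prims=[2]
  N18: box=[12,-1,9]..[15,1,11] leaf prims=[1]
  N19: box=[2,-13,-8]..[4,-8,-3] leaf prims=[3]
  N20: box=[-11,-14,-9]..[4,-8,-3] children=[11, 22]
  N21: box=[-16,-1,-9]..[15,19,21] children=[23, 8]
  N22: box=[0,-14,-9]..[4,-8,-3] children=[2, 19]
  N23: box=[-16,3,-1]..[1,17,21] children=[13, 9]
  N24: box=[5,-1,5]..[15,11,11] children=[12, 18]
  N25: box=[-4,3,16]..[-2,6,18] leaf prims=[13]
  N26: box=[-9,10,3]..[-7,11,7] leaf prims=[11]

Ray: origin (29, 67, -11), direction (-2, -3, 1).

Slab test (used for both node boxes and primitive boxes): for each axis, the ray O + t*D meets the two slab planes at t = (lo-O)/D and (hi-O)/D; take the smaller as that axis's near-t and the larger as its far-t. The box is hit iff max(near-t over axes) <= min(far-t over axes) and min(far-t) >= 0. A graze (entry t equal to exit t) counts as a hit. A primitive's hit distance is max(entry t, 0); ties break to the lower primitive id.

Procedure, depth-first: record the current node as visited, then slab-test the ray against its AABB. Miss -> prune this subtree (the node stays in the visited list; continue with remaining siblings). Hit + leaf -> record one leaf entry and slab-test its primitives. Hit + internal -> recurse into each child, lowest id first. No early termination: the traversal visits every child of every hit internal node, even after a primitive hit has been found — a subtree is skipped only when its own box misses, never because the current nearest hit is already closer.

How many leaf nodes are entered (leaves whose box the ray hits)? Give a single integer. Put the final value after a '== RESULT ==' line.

Traverse from the root:
N0 x:[5,45/2] y:[16,29] z:[-6,32] -> hit [16,45/2], descend [3, 21]
  N3 x:[5,43/2] y:[24,29] z:[-6,26] -> miss, prune
  N21 x:[7,45/2] y:[16,68/3] z:[2,32] -> hit [16,45/2], descend [8, 23]
    N8 x:[7,12] y:[16,68/3] z:[2,22] -> miss, prune
    N23 x:[14,45/2] y:[50/3,64/3] z:[10,32] -> hit [50/3,64/3], descend [9, 13]
      N9 x:[31/2,45/2] y:[50/3,64/3] z:[24,32] -> miss, prune
      N13 x:[14,19] y:[56/3,58/3] z:[10,18] -> miss, prune

Summary -> nodes [0, 3, 21, 8, 23, 9, 13]; box-tests=7; leaf-entries=0; first=miss

== RESULT ==
0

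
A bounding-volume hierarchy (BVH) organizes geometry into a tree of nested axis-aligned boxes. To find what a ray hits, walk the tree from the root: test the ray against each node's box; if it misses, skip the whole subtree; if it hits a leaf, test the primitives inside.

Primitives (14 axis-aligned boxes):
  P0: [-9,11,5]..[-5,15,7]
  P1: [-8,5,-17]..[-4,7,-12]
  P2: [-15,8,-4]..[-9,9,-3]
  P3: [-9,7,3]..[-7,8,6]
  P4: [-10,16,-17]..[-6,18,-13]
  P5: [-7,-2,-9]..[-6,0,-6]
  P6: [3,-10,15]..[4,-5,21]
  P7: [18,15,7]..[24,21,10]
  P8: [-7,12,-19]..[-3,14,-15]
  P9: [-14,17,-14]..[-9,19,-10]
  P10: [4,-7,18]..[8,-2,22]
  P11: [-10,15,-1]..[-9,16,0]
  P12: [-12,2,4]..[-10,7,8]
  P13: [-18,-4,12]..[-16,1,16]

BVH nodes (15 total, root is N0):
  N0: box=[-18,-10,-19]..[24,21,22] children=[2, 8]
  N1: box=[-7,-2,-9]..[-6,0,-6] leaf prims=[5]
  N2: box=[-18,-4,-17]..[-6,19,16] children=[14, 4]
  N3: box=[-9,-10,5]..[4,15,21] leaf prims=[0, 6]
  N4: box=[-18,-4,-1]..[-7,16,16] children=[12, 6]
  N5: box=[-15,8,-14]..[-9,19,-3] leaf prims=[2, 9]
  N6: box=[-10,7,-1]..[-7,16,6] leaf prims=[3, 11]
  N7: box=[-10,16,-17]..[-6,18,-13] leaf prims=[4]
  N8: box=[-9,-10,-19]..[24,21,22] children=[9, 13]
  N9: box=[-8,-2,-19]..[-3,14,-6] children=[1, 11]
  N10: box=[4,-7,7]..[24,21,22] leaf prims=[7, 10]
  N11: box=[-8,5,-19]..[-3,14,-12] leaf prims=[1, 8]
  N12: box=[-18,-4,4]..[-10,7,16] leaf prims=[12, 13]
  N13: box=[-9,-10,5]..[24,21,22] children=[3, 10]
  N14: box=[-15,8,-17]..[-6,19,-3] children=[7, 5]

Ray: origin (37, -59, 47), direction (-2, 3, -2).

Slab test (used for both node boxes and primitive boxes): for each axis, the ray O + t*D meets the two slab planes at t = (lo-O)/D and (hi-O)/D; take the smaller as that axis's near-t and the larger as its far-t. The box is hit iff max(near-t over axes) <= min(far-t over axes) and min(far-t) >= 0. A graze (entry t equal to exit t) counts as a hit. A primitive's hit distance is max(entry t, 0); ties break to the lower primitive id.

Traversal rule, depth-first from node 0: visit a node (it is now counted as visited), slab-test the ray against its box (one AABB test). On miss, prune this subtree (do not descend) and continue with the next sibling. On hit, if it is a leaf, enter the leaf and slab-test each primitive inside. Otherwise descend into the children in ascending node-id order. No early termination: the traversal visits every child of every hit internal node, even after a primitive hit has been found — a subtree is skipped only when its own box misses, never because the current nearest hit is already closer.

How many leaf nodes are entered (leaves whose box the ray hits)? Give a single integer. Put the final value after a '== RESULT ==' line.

Traverse from the root:
N0 x:[13/2,55/2] y:[49/3,80/3] z:[25/2,33] -> hit [49/3,80/3], descend [2, 8]
  N2 x:[43/2,55/2] y:[55/3,26] z:[31/2,32] -> hit [43/2,26], descend [4, 14]
    N4 x:[22,55/2] y:[55/3,25] z:[31/2,24] -> hit [22,24], descend [6, 12]
      N6 x:[22,47/2] y:[22,25] z:[41/2,24] -> hit [22,47/2] leaf, test {P3@t=22, P11(miss)}
      N12 x:[47/2,55/2] y:[55/3,22] z:[31/2,43/2] -> miss, prune
    N14 x:[43/2,26] y:[67/3,26] z:[25,32] -> hit [25,26], descend [5, 7]
      N5 x:[23,26] y:[67/3,26] z:[25,61/2] -> hit [25,26] leaf, test {P2(miss), P9(miss)}
      N7 x:[43/2,47/2] y:[25,77/3] z:[30,32] -> miss, prune
  N8 x:[13/2,23] y:[49/3,80/3] z:[25/2,33] -> hit [49/3,23], descend [9, 13]
    N9 x:[20,45/2] y:[19,73/3] z:[53/2,33] -> miss, prune
    N13 x:[13/2,23] y:[49/3,80/3] z:[25/2,21] -> hit [49/3,21], descend [3, 10]
      N3 x:[33/2,23] y:[49/3,74/3] z:[13,21] -> hit [33/2,21] leaf, test {P0(miss), P6(miss)}
      N10 x:[13/2,33/2] y:[52/3,80/3] z:[25/2,20] -> miss, prune

Summary -> nodes [0, 2, 4, 6, 12, 14, 5, 7, 8, 9, 13, 3, 10]; box-tests=13; leaf-entries=3; first=P3

== RESULT ==
3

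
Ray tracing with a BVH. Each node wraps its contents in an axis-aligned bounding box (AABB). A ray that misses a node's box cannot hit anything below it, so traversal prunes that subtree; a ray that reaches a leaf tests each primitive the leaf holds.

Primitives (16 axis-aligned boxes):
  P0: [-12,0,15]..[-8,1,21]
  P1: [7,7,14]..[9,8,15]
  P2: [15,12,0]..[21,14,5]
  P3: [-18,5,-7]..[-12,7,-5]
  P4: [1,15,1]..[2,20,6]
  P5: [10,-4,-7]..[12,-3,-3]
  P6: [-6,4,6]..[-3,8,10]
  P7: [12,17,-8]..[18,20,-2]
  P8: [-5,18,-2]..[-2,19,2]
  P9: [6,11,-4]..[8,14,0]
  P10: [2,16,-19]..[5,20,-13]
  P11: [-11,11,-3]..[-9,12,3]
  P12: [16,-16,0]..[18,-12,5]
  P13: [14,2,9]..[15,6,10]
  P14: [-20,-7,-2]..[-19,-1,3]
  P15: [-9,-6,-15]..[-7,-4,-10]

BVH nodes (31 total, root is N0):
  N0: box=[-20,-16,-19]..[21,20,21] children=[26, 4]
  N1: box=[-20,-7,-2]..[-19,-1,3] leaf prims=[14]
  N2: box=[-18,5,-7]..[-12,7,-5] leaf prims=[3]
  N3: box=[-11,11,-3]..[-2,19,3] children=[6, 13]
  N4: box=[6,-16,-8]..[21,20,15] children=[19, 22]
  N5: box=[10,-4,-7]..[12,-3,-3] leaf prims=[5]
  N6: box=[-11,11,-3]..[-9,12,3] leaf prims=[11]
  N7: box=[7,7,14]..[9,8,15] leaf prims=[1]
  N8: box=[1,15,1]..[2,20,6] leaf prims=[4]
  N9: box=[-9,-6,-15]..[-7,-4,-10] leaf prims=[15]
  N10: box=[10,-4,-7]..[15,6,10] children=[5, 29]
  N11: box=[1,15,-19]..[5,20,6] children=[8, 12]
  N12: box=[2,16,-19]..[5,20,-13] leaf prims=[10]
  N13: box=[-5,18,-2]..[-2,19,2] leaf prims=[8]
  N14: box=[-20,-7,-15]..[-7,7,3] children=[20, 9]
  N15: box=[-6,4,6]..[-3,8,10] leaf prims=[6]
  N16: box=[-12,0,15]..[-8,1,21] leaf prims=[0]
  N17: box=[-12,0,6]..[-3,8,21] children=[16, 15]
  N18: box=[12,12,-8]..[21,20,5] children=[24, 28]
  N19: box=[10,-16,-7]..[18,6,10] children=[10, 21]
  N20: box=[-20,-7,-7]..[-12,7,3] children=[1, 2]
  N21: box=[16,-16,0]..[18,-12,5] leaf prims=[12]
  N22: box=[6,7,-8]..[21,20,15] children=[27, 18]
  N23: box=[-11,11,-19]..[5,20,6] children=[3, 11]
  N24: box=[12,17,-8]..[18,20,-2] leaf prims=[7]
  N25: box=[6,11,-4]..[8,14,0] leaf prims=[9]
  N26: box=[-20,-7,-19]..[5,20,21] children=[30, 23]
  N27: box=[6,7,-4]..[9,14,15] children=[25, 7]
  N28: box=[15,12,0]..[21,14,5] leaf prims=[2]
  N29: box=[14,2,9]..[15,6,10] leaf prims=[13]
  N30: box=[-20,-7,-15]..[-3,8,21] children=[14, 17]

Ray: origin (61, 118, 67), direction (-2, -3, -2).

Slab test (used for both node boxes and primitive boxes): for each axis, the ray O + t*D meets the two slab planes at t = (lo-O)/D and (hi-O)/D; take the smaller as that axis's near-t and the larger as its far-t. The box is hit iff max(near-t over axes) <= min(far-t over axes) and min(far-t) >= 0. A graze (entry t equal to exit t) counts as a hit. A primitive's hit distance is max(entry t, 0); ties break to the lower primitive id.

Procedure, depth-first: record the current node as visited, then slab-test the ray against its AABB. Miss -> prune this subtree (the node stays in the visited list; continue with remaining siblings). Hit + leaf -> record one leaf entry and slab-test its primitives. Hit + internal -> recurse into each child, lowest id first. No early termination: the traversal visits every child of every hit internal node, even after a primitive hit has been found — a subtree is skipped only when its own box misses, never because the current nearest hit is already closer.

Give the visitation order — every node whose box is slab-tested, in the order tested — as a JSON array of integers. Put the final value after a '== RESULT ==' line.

Traverse from the root:
N0 x:[20,81/2] y:[98/3,134/3] z:[23,43] -> hit [98/3,81/2], descend [4, 26]
  N4 x:[20,55/2] y:[98/3,134/3] z:[26,75/2] -> miss, prune
  N26 x:[28,81/2] y:[98/3,125/3] z:[23,43] -> hit [98/3,81/2], descend [23, 30]
    N23 x:[28,36] y:[98/3,107/3] z:[61/2,43] -> hit [98/3,107/3], descend [3, 11]
      N3 x:[63/2,36] y:[33,107/3] z:[32,35] -> hit [33,35], descend [6, 13]
        N6 x:[35,36] y:[106/3,107/3] z:[32,35] -> miss, prune
        N13 x:[63/2,33] y:[33,100/3] z:[65/2,69/2] -> hit [33,33] leaf, test {P8@t=33}
      N11 x:[28,30] y:[98/3,103/3] z:[61/2,43] -> miss, prune
    N30 x:[32,81/2] y:[110/3,125/3] z:[23,41] -> hit [110/3,81/2], descend [14, 17]
      N14 x:[34,81/2] y:[37,125/3] z:[32,41] -> hit [37,81/2], descend [9, 20]
        N9 x:[34,35] y:[122/3,124/3] z:[77/2,41] -> miss, prune
        N20 x:[73/2,81/2] y:[37,125/3] z:[32,37] -> hit [37,37], descend [1, 2]
          N1 x:[40,81/2] y:[119/3,125/3] z:[32,69/2] -> miss, prune
          N2 x:[73/2,79/2] y:[37,113/3] z:[36,37] -> hit [37,37] leaf, test {P3@t=37}
      N17 x:[32,73/2] y:[110/3,118/3] z:[23,61/2] -> miss, prune

order=[0, 4, 26, 23, 3, 6, 13, 11, 30, 14, 9, 20, 1, 2, 17]  |boxes|=15  |leaves|=2  hit=P8

== RESULT ==
[0, 4, 26, 23, 3, 6, 13, 11, 30, 14, 9, 20, 1, 2, 17]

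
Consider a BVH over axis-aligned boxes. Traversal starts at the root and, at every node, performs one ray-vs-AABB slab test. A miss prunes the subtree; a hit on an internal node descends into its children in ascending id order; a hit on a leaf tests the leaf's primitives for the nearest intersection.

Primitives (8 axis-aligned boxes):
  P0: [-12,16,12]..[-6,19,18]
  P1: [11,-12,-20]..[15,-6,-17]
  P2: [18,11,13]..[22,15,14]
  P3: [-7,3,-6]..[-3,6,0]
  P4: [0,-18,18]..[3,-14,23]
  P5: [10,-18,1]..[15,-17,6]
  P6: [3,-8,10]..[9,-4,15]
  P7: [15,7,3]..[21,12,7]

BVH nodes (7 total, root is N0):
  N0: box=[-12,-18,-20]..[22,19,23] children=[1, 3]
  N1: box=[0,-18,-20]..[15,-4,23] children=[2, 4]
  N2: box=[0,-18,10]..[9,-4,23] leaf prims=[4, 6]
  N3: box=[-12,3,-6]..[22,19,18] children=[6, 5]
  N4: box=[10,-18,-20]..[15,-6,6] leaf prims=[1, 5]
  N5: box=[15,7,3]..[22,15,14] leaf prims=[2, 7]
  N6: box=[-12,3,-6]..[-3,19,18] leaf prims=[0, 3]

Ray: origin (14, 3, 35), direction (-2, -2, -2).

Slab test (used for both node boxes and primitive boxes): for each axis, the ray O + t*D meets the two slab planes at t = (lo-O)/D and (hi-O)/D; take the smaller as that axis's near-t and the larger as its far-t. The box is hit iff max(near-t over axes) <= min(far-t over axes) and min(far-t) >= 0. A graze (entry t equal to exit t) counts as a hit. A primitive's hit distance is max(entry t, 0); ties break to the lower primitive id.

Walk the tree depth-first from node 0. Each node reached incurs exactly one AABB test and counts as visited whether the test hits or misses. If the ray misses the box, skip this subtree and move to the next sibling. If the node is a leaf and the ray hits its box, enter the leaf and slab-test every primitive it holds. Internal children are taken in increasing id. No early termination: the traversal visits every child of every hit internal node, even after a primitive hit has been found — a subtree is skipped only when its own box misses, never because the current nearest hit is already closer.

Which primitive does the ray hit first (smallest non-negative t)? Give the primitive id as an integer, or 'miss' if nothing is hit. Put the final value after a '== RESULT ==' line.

Trace the traversal:
N0 x:[-4,13] y:[-8,21/2] z:[6,55/2] -> hit [6,21/2], descend [1, 3]
  N1 x:[-1/2,7] y:[7/2,21/2] z:[6,55/2] -> hit [6,7], descend [2, 4]
    N2 x:[5/2,7] y:[7/2,21/2] z:[6,25/2] -> hit [6,7] leaf, test {P4(miss), P6(miss)}
    N4 x:[-1/2,2] y:[9/2,21/2] z:[29/2,55/2] -> miss, prune
  N3 x:[-4,13] y:[-8,0] z:[17/2,41/2] -> miss, prune

5 AABB tests over nodes [0, 1, 2, 4, 3]; 1 leaf entered; closest miss.

== RESULT ==
miss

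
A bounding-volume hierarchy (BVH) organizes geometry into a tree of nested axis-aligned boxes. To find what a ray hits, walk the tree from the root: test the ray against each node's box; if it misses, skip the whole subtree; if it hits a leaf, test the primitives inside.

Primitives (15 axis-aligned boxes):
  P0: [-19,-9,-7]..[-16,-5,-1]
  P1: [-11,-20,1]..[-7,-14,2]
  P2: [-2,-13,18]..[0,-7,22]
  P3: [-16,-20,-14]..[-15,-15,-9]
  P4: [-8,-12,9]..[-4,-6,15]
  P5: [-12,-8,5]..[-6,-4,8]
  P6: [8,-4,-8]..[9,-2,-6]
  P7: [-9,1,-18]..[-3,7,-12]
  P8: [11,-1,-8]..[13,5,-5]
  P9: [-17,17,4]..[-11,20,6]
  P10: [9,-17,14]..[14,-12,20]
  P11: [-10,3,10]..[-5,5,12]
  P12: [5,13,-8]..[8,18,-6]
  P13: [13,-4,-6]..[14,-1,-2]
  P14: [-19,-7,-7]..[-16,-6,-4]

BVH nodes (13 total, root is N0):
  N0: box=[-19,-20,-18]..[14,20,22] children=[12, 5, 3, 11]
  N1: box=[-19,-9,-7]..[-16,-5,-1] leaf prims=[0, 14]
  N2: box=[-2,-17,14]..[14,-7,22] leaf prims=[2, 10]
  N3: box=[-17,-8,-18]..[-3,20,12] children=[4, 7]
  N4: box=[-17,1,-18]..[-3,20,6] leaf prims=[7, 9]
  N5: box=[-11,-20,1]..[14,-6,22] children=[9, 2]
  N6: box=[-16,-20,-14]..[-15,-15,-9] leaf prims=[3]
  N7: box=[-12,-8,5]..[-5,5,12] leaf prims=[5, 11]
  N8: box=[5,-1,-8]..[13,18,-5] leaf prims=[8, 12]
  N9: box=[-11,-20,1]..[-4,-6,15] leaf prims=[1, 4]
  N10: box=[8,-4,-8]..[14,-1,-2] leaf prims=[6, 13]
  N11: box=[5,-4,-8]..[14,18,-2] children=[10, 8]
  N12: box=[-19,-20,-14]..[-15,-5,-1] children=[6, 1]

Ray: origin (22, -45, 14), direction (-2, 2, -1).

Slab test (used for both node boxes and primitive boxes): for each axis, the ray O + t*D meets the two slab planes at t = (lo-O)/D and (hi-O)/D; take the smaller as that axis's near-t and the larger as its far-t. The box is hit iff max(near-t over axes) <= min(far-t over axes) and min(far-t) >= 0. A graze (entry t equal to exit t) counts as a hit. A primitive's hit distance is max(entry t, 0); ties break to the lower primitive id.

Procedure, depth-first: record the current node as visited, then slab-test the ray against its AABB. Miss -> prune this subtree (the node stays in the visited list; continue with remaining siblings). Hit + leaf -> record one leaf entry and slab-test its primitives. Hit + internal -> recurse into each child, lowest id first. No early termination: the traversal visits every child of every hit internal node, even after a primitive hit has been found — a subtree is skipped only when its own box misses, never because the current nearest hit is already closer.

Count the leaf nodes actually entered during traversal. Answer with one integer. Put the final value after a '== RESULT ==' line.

Trace the traversal:
N0 x:[4,41/2] y:[25/2,65/2] z:[-8,32] -> hit [25/2,41/2], descend [3, 5, 11, 12]
  N3 x:[25/2,39/2] y:[37/2,65/2] z:[2,32] -> hit [37/2,39/2], descend [4, 7]
    N4 x:[25/2,39/2] y:[23,65/2] z:[8,32] -> miss, prune
    N7 x:[27/2,17] y:[37/2,25] z:[2,9] -> miss, prune
  N5 x:[4,33/2] y:[25/2,39/2] z:[-8,13] -> hit [25/2,13], descend [2, 9]
    N2 x:[4,12] y:[14,19] z:[-8,0] -> miss, prune
    N9 x:[13,33/2] y:[25/2,39/2] z:[-1,13] -> hit [13,13] leaf, test {P1(miss), P4(miss)}
  N11 x:[4,17/2] y:[41/2,63/2] z:[16,22] -> miss, prune
  N12 x:[37/2,41/2] y:[25/2,20] z:[15,28] -> hit [37/2,20], descend [1, 6]
    N1 x:[19,41/2] y:[18,20] z:[15,21] -> hit [19,20] leaf, test {P0@t=19, P14@t=19}
    N6 x:[37/2,19] y:[25/2,15] z:[23,28] -> miss, prune

Summary -> nodes [0, 3, 4, 7, 5, 2, 9, 11, 12, 1, 6]; box-tests=11; leaf-entries=2; first=P0

== RESULT ==
2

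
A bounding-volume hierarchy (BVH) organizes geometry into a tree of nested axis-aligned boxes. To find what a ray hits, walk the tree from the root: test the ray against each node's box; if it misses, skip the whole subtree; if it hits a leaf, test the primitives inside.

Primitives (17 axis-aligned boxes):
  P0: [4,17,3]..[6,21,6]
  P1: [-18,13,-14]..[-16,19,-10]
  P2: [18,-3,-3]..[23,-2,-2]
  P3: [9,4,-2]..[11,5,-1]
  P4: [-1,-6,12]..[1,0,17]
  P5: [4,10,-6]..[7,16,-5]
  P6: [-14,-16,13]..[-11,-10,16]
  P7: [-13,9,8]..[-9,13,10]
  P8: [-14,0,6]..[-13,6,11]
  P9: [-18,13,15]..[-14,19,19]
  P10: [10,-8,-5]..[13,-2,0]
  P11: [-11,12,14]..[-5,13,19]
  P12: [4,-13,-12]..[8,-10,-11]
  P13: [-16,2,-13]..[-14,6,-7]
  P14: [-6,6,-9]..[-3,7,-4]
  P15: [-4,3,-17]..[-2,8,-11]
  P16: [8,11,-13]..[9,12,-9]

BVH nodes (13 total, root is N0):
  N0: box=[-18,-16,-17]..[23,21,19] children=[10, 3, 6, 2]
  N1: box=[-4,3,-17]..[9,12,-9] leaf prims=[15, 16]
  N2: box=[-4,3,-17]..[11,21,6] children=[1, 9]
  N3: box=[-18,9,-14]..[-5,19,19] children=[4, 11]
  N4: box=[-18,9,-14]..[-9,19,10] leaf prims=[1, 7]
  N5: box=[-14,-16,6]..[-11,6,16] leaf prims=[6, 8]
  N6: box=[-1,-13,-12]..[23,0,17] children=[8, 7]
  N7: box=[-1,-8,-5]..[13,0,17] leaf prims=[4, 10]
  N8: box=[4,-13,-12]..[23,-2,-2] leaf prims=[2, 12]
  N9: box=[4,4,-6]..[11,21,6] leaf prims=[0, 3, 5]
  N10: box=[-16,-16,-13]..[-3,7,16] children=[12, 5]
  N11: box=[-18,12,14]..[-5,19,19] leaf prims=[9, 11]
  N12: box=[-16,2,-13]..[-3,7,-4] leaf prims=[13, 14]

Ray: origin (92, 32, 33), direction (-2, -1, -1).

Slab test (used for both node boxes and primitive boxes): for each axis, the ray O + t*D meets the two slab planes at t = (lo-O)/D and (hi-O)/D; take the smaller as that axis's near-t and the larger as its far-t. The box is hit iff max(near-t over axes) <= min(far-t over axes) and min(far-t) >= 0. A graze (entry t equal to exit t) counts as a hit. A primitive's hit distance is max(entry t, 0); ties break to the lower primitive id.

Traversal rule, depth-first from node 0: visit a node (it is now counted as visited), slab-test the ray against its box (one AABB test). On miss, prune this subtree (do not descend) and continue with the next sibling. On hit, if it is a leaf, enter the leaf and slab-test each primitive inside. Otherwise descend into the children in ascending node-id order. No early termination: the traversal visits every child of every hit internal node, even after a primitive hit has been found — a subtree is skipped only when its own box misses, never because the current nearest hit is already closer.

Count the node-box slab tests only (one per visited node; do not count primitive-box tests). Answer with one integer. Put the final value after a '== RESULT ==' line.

Traverse from the root:
N0 x:[69/2,55] y:[11,48] z:[14,50] -> hit [69/2,48], descend [2, 3, 6, 10]
  N2 x:[81/2,48] y:[11,29] z:[27,50] -> miss, prune
  N3 x:[97/2,55] y:[13,23] z:[14,47] -> miss, prune
  N6 x:[69/2,93/2] y:[32,45] z:[16,45] -> hit [69/2,45], descend [7, 8]
    N7 x:[79/2,93/2] y:[32,40] z:[16,38] -> miss, prune
    N8 x:[69/2,44] y:[34,45] z:[35,45] -> hit [35,44] leaf, test {P2@t=35, P12@t=44}
  N10 x:[95/2,54] y:[25,48] z:[17,46] -> miss, prune

Visited [0, 2, 3, 6, 7, 8, 10]. Tests: 7 box, 1 leaf. Nearest: P2.

== RESULT ==
7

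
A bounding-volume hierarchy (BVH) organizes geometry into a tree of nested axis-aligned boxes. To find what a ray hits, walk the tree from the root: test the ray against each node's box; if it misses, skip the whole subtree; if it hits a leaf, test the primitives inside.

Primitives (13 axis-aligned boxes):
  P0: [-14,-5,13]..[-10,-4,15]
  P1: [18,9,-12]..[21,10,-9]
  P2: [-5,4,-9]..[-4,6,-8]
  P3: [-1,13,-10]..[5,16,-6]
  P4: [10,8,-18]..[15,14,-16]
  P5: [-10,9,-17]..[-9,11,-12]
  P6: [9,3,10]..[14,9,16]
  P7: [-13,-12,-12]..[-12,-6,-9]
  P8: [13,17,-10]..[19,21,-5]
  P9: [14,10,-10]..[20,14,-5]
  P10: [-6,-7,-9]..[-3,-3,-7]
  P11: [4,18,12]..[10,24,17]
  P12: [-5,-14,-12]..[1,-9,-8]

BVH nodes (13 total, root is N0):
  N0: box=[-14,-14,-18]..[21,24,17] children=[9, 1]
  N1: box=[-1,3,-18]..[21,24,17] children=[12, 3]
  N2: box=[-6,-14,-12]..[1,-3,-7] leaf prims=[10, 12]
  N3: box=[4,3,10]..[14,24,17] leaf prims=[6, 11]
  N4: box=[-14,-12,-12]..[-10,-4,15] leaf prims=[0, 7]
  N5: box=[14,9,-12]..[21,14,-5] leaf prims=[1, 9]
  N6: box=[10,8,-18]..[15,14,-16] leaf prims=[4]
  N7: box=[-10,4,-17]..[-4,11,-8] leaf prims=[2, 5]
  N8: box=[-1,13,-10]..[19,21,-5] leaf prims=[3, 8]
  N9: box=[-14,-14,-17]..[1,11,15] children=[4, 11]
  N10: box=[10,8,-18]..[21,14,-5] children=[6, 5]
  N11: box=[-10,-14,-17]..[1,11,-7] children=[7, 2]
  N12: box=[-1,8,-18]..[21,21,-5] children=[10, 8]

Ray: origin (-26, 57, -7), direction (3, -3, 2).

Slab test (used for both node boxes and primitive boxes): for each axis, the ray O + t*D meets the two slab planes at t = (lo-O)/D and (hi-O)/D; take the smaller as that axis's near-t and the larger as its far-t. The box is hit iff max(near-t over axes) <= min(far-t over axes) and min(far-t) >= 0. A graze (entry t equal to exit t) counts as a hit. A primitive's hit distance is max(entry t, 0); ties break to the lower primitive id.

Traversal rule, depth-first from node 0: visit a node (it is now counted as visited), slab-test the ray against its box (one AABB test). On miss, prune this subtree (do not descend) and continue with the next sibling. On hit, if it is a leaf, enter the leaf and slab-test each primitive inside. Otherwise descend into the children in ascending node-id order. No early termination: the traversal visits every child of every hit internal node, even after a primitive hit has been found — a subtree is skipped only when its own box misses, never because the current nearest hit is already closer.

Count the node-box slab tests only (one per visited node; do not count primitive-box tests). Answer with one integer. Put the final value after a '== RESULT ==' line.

Traverse from the root:
N0 x:[4,47/3] y:[11,71/3] z:[-11/2,12] -> hit [11,12], descend [1, 9]
  N1 x:[25/3,47/3] y:[11,18] z:[-11/2,12] -> hit [11,12], descend [3, 12]
    N3 x:[10,40/3] y:[11,18] z:[17/2,12] -> hit [11,12] leaf, test {P6(miss), P11@t=11}
    N12 x:[25/3,47/3] y:[12,49/3] z:[-11/2,1] -> miss, prune
  N9 x:[4,9] y:[46/3,71/3] z:[-5,11] -> miss, prune

Summary -> nodes [0, 1, 3, 12, 9]; box-tests=5; leaf-entries=1; first=P11

== RESULT ==
5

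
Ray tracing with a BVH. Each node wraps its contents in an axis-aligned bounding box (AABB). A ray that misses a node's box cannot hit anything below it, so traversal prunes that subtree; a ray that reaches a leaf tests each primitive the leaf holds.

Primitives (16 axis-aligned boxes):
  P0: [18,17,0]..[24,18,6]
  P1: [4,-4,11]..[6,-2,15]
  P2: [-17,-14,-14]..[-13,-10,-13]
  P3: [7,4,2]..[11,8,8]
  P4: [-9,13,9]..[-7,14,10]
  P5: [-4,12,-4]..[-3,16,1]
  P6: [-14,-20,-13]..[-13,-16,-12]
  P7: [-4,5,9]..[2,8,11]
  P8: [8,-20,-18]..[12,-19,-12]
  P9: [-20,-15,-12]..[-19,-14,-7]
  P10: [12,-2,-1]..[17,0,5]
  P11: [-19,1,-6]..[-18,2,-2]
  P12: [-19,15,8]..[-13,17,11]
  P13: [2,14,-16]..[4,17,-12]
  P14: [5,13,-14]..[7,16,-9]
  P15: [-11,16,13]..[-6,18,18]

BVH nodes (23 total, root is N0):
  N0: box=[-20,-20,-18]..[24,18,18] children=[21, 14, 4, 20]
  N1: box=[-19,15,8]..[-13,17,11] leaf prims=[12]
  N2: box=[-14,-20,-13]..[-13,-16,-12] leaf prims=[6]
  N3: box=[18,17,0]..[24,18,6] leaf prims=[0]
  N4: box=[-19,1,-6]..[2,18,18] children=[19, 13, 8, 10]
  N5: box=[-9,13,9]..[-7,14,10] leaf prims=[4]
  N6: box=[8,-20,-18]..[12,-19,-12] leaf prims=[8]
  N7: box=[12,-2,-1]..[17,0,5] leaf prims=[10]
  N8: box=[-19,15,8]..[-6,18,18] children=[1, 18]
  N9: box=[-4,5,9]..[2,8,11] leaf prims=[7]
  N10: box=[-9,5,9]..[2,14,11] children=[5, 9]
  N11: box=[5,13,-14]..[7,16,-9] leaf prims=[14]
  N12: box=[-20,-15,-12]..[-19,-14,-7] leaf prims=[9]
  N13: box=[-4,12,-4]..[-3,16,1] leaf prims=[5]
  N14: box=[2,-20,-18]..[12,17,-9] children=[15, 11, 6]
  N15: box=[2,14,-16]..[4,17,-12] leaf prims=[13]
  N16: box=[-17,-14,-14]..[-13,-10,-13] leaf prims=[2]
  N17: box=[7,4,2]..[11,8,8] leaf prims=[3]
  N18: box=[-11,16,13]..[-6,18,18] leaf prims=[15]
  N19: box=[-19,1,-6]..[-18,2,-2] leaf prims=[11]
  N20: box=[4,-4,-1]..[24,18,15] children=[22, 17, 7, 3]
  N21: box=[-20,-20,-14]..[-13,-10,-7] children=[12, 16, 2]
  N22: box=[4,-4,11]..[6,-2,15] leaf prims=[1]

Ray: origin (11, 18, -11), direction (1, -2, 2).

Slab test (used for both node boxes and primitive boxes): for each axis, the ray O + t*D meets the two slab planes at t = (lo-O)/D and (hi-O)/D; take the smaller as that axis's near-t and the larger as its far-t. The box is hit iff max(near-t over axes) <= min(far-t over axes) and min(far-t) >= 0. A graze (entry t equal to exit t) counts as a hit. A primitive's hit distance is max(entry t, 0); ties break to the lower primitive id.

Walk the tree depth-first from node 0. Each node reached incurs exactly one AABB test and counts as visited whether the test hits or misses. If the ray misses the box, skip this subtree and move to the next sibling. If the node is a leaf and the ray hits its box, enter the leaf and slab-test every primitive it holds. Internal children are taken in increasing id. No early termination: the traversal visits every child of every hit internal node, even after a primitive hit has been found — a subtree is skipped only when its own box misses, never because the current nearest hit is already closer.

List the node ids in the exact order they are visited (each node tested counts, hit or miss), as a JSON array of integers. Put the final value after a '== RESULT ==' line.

Walk:
N0 x:[-31,13] y:[0,19] z:[-7/2,29/2] -> hit [0,13], descend [4, 14, 20, 21]
  N4 x:[-30,-9] y:[0,17/2] z:[5/2,29/2] -> miss, prune
  N14 x:[-9,1] y:[1/2,19] z:[-7/2,1] -> hit [1/2,1], descend [6, 11, 15]
    N6 x:[-3,1] y:[37/2,19] z:[-7/2,-1/2] -> miss, prune
    N11 x:[-6,-4] y:[1,5/2] z:[-3/2,1] -> miss, prune
    N15 x:[-9,-7] y:[1/2,2] z:[-5/2,-1/2] -> miss, prune
  N20 x:[-7,13] y:[0,11] z:[5,13] -> hit [5,11], descend [3, 7, 17, 22]
    N3 x:[7,13] y:[0,1/2] z:[11/2,17/2] -> miss, prune
    N7 x:[1,6] y:[9,10] z:[5,8] -> miss, prune
    N17 x:[-4,0] y:[5,7] z:[13/2,19/2] -> miss, prune
    N22 x:[-7,-5] y:[10,11] z:[11,13] -> miss, prune
  N21 x:[-31,-24] y:[14,19] z:[-3/2,2] -> miss, prune

order=[0, 4, 14, 6, 11, 15, 20, 3, 7, 17, 22, 21]  |boxes|=12  |leaves|=0  hit=miss

== RESULT ==
[0, 4, 14, 6, 11, 15, 20, 3, 7, 17, 22, 21]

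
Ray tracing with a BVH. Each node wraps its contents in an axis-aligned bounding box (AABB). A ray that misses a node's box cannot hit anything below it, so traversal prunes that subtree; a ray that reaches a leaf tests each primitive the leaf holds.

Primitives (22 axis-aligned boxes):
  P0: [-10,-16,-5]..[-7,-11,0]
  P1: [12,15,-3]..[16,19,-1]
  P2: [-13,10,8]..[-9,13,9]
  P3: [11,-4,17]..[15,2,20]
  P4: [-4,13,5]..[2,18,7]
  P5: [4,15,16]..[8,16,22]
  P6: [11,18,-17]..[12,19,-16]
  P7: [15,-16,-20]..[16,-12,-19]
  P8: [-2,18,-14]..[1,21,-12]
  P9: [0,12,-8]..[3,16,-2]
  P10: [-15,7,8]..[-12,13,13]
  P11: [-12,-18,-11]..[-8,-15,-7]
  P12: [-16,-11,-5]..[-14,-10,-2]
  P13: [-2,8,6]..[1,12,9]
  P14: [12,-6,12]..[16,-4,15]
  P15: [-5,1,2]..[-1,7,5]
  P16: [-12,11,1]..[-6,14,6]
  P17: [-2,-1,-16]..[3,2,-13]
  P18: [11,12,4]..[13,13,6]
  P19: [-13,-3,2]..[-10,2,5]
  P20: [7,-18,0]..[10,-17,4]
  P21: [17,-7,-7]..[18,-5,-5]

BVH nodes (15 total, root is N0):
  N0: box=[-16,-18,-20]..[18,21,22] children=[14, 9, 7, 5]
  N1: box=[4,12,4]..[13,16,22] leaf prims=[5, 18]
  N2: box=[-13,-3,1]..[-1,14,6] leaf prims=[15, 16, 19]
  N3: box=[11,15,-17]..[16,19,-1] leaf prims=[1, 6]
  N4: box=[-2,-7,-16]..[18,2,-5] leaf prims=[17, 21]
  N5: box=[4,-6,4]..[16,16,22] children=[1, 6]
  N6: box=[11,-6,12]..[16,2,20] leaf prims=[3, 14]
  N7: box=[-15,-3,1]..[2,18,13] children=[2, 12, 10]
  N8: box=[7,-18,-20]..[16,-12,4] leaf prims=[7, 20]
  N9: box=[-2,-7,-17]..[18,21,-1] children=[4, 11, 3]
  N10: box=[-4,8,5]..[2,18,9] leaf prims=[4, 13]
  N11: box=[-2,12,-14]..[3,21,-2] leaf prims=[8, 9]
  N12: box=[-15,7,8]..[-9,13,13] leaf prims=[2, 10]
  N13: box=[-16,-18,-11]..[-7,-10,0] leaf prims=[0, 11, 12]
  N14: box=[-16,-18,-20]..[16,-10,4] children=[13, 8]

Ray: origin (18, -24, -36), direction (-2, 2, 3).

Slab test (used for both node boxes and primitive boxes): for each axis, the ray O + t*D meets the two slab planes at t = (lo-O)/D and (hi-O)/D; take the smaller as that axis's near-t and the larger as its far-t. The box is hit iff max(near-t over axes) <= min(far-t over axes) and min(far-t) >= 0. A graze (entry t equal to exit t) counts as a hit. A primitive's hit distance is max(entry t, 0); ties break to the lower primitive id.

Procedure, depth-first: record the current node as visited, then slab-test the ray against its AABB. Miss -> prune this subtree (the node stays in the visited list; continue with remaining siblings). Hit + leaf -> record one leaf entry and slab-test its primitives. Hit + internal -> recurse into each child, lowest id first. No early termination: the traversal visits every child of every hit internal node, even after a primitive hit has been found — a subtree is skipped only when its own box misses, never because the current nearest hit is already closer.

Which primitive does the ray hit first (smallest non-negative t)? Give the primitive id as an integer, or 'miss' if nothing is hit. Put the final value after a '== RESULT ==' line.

Traverse from the root:
N0 x:[0,17] y:[3,45/2] z:[16/3,58/3] -> hit [16/3,17], descend [5, 7, 9, 14]
  N5 x:[1,7] y:[9,20] z:[40/3,58/3] -> miss, prune
  N7 x:[8,33/2] y:[21/2,21] z:[37/3,49/3] -> hit [37/3,49/3], descend [2, 10, 12]
    N2 x:[19/2,31/2] y:[21/2,19] z:[37/3,14] -> hit [37/3,14] leaf, test {P15(miss), P16(miss), P19(miss)}
    N10 x:[8,11] y:[16,21] z:[41/3,15] -> miss, prune
    N12 x:[27/2,33/2] y:[31/2,37/2] z:[44/3,49/3] -> hit [31/2,49/3] leaf, test {P2(miss), P10@t=31/2}
  N9 x:[0,10] y:[17/2,45/2] z:[19/3,35/3] -> hit [17/2,10], descend [3, 4, 11]
    N3 x:[1,7/2] y:[39/2,43/2] z:[19/3,35/3] -> miss, prune
    N4 x:[0,10] y:[17/2,13] z:[20/3,31/3] -> hit [17/2,10] leaf, test {P17(miss), P21(miss)}
    N11 x:[15/2,10] y:[18,45/2] z:[22/3,34/3] -> miss, prune
  N14 x:[1,17] y:[3,7] z:[16/3,40/3] -> hit [16/3,7], descend [8, 13]
    N8 x:[1,11/2] y:[3,6] z:[16/3,40/3] -> hit [16/3,11/2] leaf, test {P7(miss), P20(miss)}
    N13 x:[25/2,17] y:[3,7] z:[25/3,12] -> miss, prune

Visited [0, 5, 7, 2, 10, 12, 9, 3, 4, 11, 14, 8, 13]. Tests: 13 box, 4 leaf. Nearest: P10.

== RESULT ==
10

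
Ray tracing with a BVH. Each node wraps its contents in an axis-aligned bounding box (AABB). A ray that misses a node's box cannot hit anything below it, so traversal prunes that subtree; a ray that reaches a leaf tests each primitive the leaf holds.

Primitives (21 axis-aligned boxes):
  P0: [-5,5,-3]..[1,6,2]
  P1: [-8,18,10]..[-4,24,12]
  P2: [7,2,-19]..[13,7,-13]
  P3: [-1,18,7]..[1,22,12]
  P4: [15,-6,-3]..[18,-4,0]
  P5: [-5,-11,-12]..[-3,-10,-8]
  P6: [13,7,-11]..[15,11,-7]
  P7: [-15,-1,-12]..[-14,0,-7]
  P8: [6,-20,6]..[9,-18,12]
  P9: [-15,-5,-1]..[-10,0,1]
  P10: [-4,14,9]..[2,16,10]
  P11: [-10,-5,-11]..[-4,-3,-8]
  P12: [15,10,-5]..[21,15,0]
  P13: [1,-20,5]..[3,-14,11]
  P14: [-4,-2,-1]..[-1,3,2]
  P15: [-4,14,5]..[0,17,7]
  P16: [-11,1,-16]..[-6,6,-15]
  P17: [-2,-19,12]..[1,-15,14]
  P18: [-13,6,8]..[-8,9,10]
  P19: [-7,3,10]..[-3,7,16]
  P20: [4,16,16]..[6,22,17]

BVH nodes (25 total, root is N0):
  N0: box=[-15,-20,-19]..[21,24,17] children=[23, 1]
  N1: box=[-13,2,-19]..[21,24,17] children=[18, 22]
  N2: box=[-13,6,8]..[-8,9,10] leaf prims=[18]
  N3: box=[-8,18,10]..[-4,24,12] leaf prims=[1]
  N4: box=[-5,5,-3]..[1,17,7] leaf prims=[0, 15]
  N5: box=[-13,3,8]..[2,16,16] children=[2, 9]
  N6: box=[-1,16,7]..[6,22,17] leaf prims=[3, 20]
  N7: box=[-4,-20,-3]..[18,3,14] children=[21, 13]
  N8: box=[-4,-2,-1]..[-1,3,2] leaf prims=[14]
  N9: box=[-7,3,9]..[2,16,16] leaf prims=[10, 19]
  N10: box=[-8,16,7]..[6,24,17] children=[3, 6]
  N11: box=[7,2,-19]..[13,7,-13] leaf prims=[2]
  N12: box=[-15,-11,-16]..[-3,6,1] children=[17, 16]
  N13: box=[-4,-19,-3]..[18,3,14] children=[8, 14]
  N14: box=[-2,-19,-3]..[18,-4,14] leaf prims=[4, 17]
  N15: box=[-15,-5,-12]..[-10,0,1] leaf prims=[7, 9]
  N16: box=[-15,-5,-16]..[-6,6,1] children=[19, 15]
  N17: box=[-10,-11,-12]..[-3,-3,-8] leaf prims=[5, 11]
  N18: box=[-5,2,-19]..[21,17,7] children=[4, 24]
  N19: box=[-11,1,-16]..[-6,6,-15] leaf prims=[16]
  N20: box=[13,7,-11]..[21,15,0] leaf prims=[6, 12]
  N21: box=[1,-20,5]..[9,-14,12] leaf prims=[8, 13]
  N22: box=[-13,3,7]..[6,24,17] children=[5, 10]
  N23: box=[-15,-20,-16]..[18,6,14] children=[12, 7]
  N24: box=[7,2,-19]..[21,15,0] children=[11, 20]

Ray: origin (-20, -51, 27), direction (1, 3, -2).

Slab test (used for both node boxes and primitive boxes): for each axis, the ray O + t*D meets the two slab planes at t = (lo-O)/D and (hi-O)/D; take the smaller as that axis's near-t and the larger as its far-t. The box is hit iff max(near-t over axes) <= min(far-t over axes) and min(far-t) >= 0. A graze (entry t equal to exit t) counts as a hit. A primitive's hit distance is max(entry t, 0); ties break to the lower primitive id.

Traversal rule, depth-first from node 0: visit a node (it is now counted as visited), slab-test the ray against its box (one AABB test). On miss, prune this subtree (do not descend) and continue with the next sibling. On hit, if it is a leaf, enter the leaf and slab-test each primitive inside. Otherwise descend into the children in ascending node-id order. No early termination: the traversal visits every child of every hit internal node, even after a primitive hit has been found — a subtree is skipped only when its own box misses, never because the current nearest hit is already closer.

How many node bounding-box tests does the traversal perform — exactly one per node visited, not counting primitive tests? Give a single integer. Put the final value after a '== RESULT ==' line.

Trace the traversal:
N0 x:[5,41] y:[31/3,25] z:[5,23] -> hit [31/3,23], descend [1, 23]
  N1 x:[7,41] y:[53/3,25] z:[5,23] -> hit [53/3,23], descend [18, 22]
    N18 x:[15,41] y:[53/3,68/3] z:[10,23] -> hit [53/3,68/3], descend [4, 24]
      N4 x:[15,21] y:[56/3,68/3] z:[10,15] -> miss, prune
      N24 x:[27,41] y:[53/3,22] z:[27/2,23] -> miss, prune
    N22 x:[7,26] y:[18,25] z:[5,10] -> miss, prune
  N23 x:[5,38] y:[31/3,19] z:[13/2,43/2] -> hit [31/3,19], descend [7, 12]
    N7 x:[16,38] y:[31/3,18] z:[13/2,15] -> miss, prune
    N12 x:[5,17] y:[40/3,19] z:[13,43/2] -> hit [40/3,17], descend [16, 17]
      N16 x:[5,14] y:[46/3,19] z:[13,43/2] -> miss, prune
      N17 x:[10,17] y:[40/3,16] z:[35/2,39/2] -> miss, prune

order=[0, 1, 18, 4, 24, 22, 23, 7, 12, 16, 17]  |boxes|=11  |leaves|=0  hit=miss

== RESULT ==
11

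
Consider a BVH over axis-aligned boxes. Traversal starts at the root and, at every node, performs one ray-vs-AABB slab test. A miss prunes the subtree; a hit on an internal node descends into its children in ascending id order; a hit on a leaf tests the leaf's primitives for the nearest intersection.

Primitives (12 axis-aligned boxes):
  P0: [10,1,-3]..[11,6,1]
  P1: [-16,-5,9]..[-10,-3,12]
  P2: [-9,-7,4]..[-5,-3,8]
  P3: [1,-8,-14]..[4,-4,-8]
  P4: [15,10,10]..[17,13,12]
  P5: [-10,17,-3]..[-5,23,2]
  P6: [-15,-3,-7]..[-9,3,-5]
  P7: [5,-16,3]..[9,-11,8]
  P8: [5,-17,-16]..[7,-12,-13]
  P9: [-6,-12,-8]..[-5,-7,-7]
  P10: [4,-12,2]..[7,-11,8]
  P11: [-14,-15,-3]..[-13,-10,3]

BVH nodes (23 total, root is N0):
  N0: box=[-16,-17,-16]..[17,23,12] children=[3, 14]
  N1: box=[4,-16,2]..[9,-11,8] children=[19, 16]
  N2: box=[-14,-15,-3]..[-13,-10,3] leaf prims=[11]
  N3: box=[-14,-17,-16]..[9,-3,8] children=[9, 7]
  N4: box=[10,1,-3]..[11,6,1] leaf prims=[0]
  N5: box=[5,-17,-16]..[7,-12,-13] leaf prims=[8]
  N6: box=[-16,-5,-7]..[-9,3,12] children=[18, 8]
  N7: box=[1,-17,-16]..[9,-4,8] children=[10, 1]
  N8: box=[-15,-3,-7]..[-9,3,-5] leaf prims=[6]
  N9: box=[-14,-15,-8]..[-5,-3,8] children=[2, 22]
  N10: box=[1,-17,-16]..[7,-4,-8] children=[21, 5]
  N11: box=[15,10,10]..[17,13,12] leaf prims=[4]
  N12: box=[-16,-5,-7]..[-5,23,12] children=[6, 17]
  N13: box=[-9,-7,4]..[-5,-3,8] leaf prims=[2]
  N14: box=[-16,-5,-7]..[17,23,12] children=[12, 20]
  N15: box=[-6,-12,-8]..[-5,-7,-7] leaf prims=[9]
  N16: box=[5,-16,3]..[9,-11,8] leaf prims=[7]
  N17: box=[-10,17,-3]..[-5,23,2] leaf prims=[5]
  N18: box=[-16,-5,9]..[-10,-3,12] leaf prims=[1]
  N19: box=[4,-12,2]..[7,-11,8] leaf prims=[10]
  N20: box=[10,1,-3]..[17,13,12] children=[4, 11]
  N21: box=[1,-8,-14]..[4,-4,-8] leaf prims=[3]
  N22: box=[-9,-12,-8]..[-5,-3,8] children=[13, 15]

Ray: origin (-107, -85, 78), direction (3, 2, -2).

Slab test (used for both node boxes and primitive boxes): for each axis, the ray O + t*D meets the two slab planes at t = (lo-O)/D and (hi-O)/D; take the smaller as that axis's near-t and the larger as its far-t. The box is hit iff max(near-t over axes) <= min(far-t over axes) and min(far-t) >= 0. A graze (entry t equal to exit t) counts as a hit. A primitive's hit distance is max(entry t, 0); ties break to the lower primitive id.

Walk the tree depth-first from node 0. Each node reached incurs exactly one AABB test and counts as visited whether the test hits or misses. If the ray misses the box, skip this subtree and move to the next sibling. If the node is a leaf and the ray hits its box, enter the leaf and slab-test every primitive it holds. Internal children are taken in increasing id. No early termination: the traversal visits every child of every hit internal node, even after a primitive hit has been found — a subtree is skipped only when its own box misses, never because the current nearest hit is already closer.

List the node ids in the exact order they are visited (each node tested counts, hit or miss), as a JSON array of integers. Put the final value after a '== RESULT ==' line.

Walk:
N0 x:[91/3,124/3] y:[34,54] z:[33,47] -> hit [34,124/3], descend [3, 14]
  N3 x:[31,116/3] y:[34,41] z:[35,47] -> hit [35,116/3], descend [7, 9]
    N7 x:[36,116/3] y:[34,81/2] z:[35,47] -> hit [36,116/3], descend [1, 10]
      N1 x:[37,116/3] y:[69/2,37] z:[35,38] -> hit [37,37], descend [16, 19]
        N16 x:[112/3,116/3] y:[69/2,37] z:[35,75/2] -> miss, prune
        N19 x:[37,38] y:[73/2,37] z:[35,38] -> hit [37,37] leaf, test {P10@t=37}
      N10 x:[36,38] y:[34,81/2] z:[43,47] -> miss, prune
    N9 x:[31,34] y:[35,41] z:[35,43] -> miss, prune
  N14 x:[91/3,124/3] y:[40,54] z:[33,85/2] -> hit [40,124/3], descend [12, 20]
    N12 x:[91/3,34] y:[40,54] z:[33,85/2] -> miss, prune
    N20 x:[39,124/3] y:[43,49] z:[33,81/2] -> miss, prune

Summary -> nodes [0, 3, 7, 1, 16, 19, 10, 9, 14, 12, 20]; box-tests=11; leaf-entries=1; first=P10

== RESULT ==
[0, 3, 7, 1, 16, 19, 10, 9, 14, 12, 20]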